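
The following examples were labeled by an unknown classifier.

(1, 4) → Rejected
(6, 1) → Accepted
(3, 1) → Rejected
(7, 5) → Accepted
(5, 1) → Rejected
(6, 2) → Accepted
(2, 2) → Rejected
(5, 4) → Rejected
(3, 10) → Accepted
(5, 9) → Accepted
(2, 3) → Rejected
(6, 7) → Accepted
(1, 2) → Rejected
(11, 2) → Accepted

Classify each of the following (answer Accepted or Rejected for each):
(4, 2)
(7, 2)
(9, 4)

Rejected, Accepted, Accepted

The classifier is using: max ≥ 6.
(4, 2): Rejected (max 4). (7, 2): Accepted (max 7). (9, 4): Accepted (max 9).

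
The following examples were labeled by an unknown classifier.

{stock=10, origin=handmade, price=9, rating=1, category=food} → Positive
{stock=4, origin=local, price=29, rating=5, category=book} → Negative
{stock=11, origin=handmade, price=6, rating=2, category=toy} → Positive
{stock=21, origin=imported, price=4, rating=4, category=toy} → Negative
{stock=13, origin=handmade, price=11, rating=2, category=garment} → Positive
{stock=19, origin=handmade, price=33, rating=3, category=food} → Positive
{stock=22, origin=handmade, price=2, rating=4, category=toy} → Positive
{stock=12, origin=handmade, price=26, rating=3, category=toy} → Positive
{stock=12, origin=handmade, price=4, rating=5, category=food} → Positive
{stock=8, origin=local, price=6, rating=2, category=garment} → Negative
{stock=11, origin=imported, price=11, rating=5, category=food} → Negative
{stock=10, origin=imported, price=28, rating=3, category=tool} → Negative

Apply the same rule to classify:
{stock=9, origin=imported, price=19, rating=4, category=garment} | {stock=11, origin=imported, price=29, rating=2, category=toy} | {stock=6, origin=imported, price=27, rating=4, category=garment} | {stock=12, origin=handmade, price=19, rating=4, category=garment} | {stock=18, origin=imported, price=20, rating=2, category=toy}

'Positive' ⟺ origin is handmade.

Negative, Negative, Negative, Positive, Negative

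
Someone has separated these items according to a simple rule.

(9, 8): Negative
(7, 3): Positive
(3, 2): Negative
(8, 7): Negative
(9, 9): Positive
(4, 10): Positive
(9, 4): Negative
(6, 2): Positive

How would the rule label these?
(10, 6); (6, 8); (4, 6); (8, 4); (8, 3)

Checking candidate rules against both groups, what survives is: sum is even.
(10, 6): Positive (10+6 = 16). (6, 8): Positive (6+8 = 14). (4, 6): Positive (4+6 = 10). (8, 4): Positive (8+4 = 12). (8, 3): Negative (8+3 = 11).

Positive, Positive, Positive, Positive, Negative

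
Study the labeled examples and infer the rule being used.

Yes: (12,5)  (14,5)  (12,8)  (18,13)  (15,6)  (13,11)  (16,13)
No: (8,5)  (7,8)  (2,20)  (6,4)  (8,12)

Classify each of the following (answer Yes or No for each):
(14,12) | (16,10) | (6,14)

All 'Yes' examples share one property — first ≥ 11 — and every 'No' example lacks it.
(14,12): Yes (first 14).
(16,10): Yes (first 16).
(6,14): No (first 6).

Yes, Yes, No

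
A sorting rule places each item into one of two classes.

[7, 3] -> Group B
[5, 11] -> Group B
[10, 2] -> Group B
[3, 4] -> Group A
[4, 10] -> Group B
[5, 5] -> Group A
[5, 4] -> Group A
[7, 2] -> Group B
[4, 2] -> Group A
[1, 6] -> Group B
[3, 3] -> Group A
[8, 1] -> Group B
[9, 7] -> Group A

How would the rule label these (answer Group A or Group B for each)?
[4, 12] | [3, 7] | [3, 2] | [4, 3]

Group B, Group B, Group A, Group A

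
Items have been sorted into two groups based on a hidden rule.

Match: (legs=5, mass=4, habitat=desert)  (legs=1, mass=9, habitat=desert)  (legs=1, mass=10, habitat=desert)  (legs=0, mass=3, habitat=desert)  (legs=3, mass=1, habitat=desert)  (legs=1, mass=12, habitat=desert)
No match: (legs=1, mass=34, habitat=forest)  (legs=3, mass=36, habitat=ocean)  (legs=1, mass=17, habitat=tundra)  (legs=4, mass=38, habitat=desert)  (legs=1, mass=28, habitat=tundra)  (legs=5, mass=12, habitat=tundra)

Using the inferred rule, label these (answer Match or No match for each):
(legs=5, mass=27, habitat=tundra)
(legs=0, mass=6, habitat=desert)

Every 'Match' example satisfies: habitat is desert AND mass ≤ 12. None of the 'No match' examples do.
(legs=5, mass=27, habitat=tundra): habitat is tundra, mass = 27, doesn't qualify → No match. (legs=0, mass=6, habitat=desert): habitat is desert, mass = 6, has this property → Match.

No match, Match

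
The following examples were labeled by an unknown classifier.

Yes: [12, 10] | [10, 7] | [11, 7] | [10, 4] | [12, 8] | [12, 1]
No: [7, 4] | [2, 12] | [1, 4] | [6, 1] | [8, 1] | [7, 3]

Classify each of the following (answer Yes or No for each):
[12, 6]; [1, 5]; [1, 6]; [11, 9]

Yes, No, No, Yes

The distinguishing property — first ≥ 10 — holds for all the 'Yes' cases and none of the 'No' cases.
[12, 6] — first 12, hence Yes.
[1, 5] — first 1, hence No.
[1, 6] — first 1, hence No.
[11, 9] — first 11, hence Yes.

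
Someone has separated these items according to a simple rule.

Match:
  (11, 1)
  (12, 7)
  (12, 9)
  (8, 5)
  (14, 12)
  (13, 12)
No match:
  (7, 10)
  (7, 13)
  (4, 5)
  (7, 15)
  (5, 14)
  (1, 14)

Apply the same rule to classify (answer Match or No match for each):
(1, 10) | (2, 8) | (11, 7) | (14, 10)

No match, No match, Match, Match

Every 'Match' example satisfies: first > second. None of the 'No match' examples do.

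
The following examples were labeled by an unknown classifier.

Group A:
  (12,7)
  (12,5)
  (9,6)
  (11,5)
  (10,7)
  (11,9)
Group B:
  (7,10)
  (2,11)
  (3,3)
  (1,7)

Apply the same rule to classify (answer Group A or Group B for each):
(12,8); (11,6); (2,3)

Group A, Group A, Group B

'Group A' ⟺ first > second.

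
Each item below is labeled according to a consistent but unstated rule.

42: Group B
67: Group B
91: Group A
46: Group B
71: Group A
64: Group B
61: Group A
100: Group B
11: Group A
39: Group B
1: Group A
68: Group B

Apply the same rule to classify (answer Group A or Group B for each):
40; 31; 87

Group B, Group A, Group B

The distinguishing property — ends in digit 1 — holds for all the 'Group A' cases and none of the 'Group B' cases.
Group B: 40, since last digit 0. Group A: 31, since last digit 1. Group B: 87, since last digit 7.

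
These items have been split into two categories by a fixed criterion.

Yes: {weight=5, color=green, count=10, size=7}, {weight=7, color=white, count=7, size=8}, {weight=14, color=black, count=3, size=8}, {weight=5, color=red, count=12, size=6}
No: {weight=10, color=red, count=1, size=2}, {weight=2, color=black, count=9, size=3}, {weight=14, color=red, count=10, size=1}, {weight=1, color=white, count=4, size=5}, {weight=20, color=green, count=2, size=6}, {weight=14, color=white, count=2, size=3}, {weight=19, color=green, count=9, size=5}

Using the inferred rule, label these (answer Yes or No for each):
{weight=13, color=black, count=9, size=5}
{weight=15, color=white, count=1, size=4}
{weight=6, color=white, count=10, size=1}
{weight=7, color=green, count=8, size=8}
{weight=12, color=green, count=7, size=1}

All 'Yes' examples share one property — size ≥ 6 AND count ≥ 3 — and every 'No' example lacks it.
{weight=13, color=black, count=9, size=5}: size = 5, count = 9, fails the rule → No.
{weight=15, color=white, count=1, size=4}: size = 4, count = 1, fails the rule → No.
{weight=6, color=white, count=10, size=1}: size = 1, count = 10, fails the rule → No.
{weight=7, color=green, count=8, size=8}: size = 8, count = 8, qualifies → Yes.
{weight=12, color=green, count=7, size=1}: size = 1, count = 7, fails the rule → No.

No, No, No, Yes, No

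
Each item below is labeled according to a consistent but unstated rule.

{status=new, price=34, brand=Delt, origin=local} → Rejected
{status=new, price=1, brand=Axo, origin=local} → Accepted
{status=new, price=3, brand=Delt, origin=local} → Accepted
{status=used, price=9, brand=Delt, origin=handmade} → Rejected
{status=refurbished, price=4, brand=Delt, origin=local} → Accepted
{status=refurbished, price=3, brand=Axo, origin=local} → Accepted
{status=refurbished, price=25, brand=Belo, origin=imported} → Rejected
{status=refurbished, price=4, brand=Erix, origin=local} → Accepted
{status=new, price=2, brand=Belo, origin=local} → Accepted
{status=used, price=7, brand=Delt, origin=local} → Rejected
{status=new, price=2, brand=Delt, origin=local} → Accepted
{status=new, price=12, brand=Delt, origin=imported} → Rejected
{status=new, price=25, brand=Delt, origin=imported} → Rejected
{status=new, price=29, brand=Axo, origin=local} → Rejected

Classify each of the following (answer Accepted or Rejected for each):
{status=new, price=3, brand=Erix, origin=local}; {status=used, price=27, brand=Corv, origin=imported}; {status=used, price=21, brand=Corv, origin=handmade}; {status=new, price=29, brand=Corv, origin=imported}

Accepted, Rejected, Rejected, Rejected

A rule that fits every label: price ≤ 4 — true of each 'Accepted' example, false of each 'Rejected' one.
{status=new, price=3, brand=Erix, origin=local} → price = 3 → Accepted.
{status=used, price=27, brand=Corv, origin=imported} → price = 27 → Rejected.
{status=used, price=21, brand=Corv, origin=handmade} → price = 21 → Rejected.
{status=new, price=29, brand=Corv, origin=imported} → price = 29 → Rejected.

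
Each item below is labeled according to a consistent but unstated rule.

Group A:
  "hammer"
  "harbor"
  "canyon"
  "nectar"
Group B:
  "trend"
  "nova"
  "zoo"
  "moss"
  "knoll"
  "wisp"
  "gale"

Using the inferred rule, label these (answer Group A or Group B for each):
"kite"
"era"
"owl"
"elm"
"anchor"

Group B, Group B, Group B, Group B, Group A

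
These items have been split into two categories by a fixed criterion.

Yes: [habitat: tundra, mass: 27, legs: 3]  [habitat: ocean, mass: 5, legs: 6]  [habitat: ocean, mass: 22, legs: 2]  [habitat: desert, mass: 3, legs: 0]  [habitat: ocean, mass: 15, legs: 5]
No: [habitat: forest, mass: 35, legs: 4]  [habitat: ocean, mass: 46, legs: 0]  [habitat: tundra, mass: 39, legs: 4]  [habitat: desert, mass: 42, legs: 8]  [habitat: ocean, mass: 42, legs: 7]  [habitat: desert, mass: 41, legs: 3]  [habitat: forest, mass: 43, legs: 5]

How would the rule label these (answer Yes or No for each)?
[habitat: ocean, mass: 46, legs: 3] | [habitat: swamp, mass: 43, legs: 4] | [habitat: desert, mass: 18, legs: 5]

No, No, Yes

Every 'Yes' example satisfies: mass ≤ 27. None of the 'No' examples do.
[habitat: ocean, mass: 46, legs: 3] — mass = 46, hence No. [habitat: swamp, mass: 43, legs: 4] — mass = 43, hence No. [habitat: desert, mass: 18, legs: 5] — mass = 18, hence Yes.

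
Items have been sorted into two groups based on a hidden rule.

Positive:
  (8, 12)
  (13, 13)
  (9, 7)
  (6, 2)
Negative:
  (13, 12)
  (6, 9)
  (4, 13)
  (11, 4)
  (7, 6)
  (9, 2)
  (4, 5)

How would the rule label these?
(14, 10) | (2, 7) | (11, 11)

Positive, Negative, Positive

The pattern is that an item is 'Positive' exactly when: sum is even.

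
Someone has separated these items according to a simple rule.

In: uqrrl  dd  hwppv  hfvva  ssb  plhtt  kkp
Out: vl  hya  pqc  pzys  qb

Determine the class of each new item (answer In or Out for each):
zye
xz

The distinguishing property — has a double letter — holds for all the 'In' cases and none of the 'Out' cases.
zye: no doubled letter — lacks this property, so Out. xz: no doubled letter — lacks this property, so Out.

Out, Out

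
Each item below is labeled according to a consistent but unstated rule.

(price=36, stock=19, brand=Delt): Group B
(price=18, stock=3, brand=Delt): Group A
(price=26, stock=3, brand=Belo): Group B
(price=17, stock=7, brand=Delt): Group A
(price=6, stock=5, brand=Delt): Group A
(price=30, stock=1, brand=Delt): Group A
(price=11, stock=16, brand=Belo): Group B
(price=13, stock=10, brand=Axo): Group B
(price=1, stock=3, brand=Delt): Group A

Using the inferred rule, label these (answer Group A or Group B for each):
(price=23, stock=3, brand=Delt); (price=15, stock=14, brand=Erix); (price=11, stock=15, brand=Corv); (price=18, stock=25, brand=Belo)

The pattern is that an item is 'Group A' exactly when: brand is Delt AND stock ≤ 7.
Group A: (price=23, stock=3, brand=Delt), since brand is Delt, stock = 3. Group B: (price=15, stock=14, brand=Erix), since brand is Erix, stock = 14. Group B: (price=11, stock=15, brand=Corv), since brand is Corv, stock = 15. Group B: (price=18, stock=25, brand=Belo), since brand is Belo, stock = 25.

Group A, Group B, Group B, Group B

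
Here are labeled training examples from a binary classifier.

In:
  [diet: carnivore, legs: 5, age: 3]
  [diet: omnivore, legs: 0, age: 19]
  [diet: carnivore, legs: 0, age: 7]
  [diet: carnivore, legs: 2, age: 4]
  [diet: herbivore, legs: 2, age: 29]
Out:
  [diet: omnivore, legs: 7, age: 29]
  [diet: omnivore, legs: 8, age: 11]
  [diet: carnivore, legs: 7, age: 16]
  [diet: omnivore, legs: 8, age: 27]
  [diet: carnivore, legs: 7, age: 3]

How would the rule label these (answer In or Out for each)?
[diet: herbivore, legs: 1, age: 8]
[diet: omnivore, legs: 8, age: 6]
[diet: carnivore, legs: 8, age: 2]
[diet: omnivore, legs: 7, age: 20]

In, Out, Out, Out

A rule that fits every label: legs ≤ 5 — true of each 'In' example, false of each 'Out' one.
[diet: herbivore, legs: 1, age: 8] — legs = 1, hence In.
[diet: omnivore, legs: 8, age: 6] — legs = 8, hence Out.
[diet: carnivore, legs: 8, age: 2] — legs = 8, hence Out.
[diet: omnivore, legs: 7, age: 20] — legs = 7, hence Out.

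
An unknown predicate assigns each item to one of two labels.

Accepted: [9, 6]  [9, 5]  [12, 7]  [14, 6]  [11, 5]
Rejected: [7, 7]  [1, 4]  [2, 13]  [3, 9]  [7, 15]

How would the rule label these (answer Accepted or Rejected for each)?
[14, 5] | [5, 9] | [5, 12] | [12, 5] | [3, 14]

Accepted, Rejected, Rejected, Accepted, Rejected

'Accepted' ⟺ first > second.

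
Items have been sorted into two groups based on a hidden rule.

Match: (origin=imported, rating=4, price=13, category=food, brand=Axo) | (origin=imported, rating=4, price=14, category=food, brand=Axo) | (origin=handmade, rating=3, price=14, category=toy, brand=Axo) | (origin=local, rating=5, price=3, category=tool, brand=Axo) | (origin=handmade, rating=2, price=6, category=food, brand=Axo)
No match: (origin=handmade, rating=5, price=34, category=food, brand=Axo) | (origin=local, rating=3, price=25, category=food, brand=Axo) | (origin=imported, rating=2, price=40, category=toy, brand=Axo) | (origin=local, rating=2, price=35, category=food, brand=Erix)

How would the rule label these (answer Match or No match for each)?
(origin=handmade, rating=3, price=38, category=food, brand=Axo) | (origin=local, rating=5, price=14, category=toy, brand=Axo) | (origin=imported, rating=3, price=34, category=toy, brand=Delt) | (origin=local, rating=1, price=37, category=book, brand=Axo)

A rule that fits every label: price ≤ 14 — true of each 'Match' example, false of each 'No match' one.
No match: (origin=handmade, rating=3, price=38, category=food, brand=Axo), since price = 38.
Match: (origin=local, rating=5, price=14, category=toy, brand=Axo), since price = 14.
No match: (origin=imported, rating=3, price=34, category=toy, brand=Delt), since price = 34.
No match: (origin=local, rating=1, price=37, category=book, brand=Axo), since price = 37.

No match, Match, No match, No match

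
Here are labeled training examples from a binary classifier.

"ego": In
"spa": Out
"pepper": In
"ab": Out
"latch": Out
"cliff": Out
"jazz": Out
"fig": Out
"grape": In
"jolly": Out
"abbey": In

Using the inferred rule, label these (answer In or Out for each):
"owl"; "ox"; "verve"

Out, Out, In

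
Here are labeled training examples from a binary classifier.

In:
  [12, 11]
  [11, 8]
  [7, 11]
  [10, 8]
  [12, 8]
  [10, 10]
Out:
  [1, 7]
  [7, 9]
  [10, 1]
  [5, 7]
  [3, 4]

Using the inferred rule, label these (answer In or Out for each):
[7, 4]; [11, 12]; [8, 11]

The simplest hypothesis consistent with all the labels is: sum ≥ 18.

Out, In, In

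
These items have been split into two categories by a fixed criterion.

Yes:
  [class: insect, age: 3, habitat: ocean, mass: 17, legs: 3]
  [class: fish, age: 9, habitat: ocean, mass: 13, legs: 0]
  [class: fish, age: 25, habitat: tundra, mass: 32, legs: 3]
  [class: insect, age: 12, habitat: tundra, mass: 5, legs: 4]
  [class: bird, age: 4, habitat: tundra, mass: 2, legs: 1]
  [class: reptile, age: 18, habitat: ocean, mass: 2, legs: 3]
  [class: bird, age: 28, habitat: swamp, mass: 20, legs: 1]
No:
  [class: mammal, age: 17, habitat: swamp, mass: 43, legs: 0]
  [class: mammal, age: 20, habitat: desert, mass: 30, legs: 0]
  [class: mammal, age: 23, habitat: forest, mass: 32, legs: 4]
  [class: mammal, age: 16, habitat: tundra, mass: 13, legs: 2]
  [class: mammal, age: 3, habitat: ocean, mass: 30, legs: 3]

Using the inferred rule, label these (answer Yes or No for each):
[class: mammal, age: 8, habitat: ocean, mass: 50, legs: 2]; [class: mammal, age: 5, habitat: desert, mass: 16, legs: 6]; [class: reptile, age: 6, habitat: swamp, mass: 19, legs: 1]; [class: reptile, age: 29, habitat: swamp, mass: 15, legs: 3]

No, No, Yes, Yes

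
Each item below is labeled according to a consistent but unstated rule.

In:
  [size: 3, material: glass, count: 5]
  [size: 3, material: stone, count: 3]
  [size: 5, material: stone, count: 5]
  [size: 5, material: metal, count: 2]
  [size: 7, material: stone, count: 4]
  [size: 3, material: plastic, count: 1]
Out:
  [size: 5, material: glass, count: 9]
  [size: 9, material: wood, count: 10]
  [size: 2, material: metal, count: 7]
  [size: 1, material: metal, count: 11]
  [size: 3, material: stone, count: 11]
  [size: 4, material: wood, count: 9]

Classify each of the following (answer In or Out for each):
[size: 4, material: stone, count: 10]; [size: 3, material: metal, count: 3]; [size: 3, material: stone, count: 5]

The common property of the 'In' items is: count ≤ 5. No 'Out' item has it.
[size: 4, material: stone, count: 10]: count = 10 — lacks this property, so Out.
[size: 3, material: metal, count: 3]: count = 3 — checks out, so In.
[size: 3, material: stone, count: 5]: count = 5 — checks out, so In.

Out, In, In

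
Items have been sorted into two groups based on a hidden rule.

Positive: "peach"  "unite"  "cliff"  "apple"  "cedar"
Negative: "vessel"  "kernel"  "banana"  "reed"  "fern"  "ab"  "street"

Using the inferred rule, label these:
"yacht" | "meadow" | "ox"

Positive, Negative, Negative

The pattern is that an item is 'Positive' exactly when: odd length.
"yacht": Positive (length 5). "meadow": Negative (length 6). "ox": Negative (length 2).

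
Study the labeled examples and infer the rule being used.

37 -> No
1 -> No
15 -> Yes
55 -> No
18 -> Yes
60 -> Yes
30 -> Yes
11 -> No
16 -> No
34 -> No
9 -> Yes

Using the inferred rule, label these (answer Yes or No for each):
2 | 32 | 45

The simplest hypothesis consistent with all the labels is: multiple of 3.

No, No, Yes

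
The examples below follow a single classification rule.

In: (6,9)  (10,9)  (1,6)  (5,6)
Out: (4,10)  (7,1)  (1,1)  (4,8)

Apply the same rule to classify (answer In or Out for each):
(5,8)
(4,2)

In, Out

Checking candidate rules against both groups, what survives is: sum is odd.
In: (5,8), since 5+8 = 13.
Out: (4,2), since 4+2 = 6.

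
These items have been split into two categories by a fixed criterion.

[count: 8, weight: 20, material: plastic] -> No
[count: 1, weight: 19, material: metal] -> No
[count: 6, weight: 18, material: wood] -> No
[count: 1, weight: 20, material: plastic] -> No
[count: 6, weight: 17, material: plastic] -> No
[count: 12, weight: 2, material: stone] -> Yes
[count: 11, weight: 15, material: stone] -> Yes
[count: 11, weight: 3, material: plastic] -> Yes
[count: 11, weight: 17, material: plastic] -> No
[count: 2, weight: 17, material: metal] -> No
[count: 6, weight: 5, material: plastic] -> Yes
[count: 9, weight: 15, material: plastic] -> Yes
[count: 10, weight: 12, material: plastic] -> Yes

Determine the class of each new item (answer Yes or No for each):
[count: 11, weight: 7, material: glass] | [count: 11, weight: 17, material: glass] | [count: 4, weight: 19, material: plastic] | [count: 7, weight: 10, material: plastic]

The pattern is that an item is 'Yes' exactly when: weight ≤ 15.
[count: 11, weight: 7, material: glass] → weight = 7 → Yes.
[count: 11, weight: 17, material: glass] → weight = 17 → No.
[count: 4, weight: 19, material: plastic] → weight = 19 → No.
[count: 7, weight: 10, material: plastic] → weight = 10 → Yes.

Yes, No, No, Yes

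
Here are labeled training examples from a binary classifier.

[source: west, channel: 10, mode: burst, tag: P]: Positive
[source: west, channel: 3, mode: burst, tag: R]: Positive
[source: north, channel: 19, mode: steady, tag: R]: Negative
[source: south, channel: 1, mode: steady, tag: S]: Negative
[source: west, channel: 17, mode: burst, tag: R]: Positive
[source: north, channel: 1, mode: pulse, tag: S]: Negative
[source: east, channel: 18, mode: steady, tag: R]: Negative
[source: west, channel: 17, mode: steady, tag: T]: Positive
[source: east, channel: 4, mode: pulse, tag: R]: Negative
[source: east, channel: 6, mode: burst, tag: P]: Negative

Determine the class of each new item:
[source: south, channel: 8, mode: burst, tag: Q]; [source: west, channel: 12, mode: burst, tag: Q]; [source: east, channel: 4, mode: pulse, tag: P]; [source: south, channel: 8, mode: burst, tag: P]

Negative, Positive, Negative, Negative

One predicate separates the groups cleanly: source is west.
[source: south, channel: 8, mode: burst, tag: Q] — source is south, hence Negative. [source: west, channel: 12, mode: burst, tag: Q] — source is west, hence Positive. [source: east, channel: 4, mode: pulse, tag: P] — source is east, hence Negative. [source: south, channel: 8, mode: burst, tag: P] — source is south, hence Negative.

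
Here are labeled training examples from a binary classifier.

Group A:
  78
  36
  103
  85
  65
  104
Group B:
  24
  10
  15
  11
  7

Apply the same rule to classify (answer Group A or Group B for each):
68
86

The rule appears to be: at least 36.
68 — 68 ≥ 36, hence Group A.
86 — 86 ≥ 36, hence Group A.

Group A, Group A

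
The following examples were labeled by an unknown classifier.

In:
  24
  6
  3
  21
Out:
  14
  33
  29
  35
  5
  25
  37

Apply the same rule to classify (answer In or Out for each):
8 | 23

Out, Out

The rule appears to be: multiple of 3 AND at most 24.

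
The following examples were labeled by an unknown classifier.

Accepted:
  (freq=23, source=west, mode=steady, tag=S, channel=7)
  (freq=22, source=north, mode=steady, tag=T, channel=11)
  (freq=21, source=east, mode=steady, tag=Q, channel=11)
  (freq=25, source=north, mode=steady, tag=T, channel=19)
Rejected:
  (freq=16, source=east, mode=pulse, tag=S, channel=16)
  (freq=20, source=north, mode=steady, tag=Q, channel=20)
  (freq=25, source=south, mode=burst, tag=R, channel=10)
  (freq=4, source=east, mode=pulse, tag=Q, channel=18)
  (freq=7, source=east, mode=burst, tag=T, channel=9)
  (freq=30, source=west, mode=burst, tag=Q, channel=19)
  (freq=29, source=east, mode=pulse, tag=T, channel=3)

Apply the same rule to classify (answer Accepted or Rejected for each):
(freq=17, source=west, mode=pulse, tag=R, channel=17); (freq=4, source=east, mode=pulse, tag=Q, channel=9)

The common property of the 'Accepted' items is: mode is steady AND freq ≥ 21. No 'Rejected' item has it.
(freq=17, source=west, mode=pulse, tag=R, channel=17) → mode is pulse, freq = 17 → Rejected.
(freq=4, source=east, mode=pulse, tag=Q, channel=9) → mode is pulse, freq = 4 → Rejected.

Rejected, Rejected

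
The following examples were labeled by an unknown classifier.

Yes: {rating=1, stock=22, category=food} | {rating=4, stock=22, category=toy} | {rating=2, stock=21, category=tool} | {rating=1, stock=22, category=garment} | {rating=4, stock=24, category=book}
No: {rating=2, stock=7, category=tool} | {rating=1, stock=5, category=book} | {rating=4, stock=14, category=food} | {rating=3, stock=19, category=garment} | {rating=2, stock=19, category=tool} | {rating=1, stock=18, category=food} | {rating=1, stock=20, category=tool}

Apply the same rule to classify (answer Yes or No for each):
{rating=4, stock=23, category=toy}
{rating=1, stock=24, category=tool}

'Yes' ⟺ stock ≥ 21.

Yes, Yes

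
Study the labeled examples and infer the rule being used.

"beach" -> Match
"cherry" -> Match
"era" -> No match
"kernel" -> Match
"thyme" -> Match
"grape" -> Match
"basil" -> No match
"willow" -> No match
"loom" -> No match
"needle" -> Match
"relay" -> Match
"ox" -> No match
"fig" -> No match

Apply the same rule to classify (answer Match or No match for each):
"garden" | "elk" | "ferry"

Match, No match, Match

The classifier is using: length ≥ 4 AND contains 'e'.
"garden": length 6, has 'e' — satisfies this, so Match.
"elk": length 3, has 'e' — fails this test, so No match.
"ferry": length 5, has 'e' — satisfies this, so Match.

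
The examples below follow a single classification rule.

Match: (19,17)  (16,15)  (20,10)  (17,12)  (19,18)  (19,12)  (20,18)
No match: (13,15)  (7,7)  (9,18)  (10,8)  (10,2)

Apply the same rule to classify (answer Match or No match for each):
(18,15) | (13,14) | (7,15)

One predicate separates the groups cleanly: sum ≥ 29.

Match, No match, No match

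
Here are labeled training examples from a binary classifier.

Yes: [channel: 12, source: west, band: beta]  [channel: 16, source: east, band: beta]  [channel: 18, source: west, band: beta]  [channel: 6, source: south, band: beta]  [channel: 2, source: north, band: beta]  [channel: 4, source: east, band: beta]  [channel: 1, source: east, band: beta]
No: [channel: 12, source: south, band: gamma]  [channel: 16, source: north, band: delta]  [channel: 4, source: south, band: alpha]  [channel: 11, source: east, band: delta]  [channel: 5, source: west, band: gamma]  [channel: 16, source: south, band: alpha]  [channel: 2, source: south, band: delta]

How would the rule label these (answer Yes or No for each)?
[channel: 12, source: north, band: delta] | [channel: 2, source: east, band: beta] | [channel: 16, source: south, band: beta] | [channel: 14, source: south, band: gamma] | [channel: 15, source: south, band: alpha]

One predicate separates the groups cleanly: band is beta.
No: [channel: 12, source: north, band: delta], since band is delta.
Yes: [channel: 2, source: east, band: beta], since band is beta.
Yes: [channel: 16, source: south, band: beta], since band is beta.
No: [channel: 14, source: south, band: gamma], since band is gamma.
No: [channel: 15, source: south, band: alpha], since band is alpha.

No, Yes, Yes, No, No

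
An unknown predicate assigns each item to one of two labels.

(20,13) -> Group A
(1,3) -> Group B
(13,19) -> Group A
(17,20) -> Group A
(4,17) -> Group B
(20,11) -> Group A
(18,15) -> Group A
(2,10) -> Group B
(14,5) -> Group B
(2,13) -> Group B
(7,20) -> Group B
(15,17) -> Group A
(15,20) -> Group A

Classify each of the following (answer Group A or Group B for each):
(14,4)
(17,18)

Group B, Group A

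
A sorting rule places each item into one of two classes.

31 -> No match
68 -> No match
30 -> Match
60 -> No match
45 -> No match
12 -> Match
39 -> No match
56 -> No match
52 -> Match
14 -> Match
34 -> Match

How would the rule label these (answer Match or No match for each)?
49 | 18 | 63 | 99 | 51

The simplest hypothesis consistent with all the labels is: even AND at most 52.
49 → 49 is odd, 49 ≤ 52 → No match.
18 → 18 is even, 18 ≤ 52 → Match.
63 → 63 is odd, 63 > 52 → No match.
99 → 99 is odd, 99 > 52 → No match.
51 → 51 is odd, 51 ≤ 52 → No match.

No match, Match, No match, No match, No match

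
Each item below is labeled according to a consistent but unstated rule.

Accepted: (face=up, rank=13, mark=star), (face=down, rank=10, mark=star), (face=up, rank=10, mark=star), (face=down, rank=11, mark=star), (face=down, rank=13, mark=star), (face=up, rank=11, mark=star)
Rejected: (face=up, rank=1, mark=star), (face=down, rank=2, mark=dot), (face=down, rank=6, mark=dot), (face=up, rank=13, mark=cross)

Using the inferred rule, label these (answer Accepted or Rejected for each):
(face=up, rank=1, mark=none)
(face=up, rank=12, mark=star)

Rejected, Accepted

The simplest hypothesis consistent with all the labels is: mark is star AND rank ≥ 2.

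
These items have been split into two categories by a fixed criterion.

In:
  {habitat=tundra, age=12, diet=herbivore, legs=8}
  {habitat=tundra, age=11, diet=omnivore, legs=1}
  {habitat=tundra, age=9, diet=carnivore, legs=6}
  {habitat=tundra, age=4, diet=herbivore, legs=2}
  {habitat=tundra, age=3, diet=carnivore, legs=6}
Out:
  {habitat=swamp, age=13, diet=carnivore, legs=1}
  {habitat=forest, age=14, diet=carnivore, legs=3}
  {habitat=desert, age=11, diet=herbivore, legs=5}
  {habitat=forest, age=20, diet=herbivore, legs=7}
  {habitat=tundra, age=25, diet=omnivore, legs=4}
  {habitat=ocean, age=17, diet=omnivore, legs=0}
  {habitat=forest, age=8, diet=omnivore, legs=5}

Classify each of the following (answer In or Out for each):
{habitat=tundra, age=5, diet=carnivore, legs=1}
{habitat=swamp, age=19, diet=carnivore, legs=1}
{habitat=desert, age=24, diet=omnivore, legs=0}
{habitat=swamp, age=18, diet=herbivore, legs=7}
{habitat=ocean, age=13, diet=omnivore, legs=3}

A rule that fits every label: habitat is tundra AND age ≤ 12 — true of each 'In' example, false of each 'Out' one.

In, Out, Out, Out, Out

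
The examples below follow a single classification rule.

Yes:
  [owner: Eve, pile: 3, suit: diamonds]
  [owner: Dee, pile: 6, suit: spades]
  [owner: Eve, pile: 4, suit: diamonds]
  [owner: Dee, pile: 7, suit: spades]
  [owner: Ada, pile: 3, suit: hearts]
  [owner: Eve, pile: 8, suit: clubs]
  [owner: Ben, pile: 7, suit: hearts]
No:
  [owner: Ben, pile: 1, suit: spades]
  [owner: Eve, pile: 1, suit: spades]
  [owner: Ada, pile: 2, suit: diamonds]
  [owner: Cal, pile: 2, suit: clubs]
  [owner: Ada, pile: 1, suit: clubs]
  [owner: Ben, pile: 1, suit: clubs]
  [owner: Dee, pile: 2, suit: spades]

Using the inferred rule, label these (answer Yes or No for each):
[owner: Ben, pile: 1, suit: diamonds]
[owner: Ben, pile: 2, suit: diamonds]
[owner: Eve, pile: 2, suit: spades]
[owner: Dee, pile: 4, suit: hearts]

The common property of the 'Yes' items is: pile ≥ 3. No 'No' item has it.
No: [owner: Ben, pile: 1, suit: diamonds], since pile = 1. No: [owner: Ben, pile: 2, suit: diamonds], since pile = 2. No: [owner: Eve, pile: 2, suit: spades], since pile = 2. Yes: [owner: Dee, pile: 4, suit: hearts], since pile = 4.

No, No, No, Yes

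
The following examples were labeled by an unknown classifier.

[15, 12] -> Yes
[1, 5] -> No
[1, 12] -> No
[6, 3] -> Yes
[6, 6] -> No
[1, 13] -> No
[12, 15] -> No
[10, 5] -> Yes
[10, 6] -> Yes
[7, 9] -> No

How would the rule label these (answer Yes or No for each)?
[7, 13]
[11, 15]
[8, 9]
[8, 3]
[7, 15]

No, No, No, Yes, No

The classifier is using: first > second.
[7, 13]: No (7 < 13). [11, 15]: No (11 < 15). [8, 9]: No (8 < 9). [8, 3]: Yes (8 > 3). [7, 15]: No (7 < 15).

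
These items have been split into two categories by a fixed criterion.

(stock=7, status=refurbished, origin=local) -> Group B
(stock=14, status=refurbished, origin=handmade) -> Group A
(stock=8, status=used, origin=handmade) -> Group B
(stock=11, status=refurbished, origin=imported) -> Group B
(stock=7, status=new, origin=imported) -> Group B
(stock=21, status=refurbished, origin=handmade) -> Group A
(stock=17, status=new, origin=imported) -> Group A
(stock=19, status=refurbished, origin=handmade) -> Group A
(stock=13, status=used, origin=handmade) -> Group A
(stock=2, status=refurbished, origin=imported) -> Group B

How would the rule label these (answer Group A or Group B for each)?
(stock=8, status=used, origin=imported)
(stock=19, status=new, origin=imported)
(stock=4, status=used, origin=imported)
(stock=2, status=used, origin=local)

A rule that fits every label: stock ≥ 13 — true of each 'Group A' example, false of each 'Group B' one.
(stock=8, status=used, origin=imported): Group B (stock = 8).
(stock=19, status=new, origin=imported): Group A (stock = 19).
(stock=4, status=used, origin=imported): Group B (stock = 4).
(stock=2, status=used, origin=local): Group B (stock = 2).

Group B, Group A, Group B, Group B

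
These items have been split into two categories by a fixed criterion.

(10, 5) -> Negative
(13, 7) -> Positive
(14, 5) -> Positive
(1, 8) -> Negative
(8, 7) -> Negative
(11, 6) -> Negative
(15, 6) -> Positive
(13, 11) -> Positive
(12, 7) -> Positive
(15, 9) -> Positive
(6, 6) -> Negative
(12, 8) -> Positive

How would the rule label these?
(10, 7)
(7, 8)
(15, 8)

Negative, Negative, Positive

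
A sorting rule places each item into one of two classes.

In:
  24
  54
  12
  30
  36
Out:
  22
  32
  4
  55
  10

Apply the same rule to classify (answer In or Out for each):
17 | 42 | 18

Out, In, In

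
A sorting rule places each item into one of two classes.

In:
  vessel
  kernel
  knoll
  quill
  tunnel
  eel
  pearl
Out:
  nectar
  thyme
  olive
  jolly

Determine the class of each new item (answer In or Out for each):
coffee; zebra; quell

Out, Out, In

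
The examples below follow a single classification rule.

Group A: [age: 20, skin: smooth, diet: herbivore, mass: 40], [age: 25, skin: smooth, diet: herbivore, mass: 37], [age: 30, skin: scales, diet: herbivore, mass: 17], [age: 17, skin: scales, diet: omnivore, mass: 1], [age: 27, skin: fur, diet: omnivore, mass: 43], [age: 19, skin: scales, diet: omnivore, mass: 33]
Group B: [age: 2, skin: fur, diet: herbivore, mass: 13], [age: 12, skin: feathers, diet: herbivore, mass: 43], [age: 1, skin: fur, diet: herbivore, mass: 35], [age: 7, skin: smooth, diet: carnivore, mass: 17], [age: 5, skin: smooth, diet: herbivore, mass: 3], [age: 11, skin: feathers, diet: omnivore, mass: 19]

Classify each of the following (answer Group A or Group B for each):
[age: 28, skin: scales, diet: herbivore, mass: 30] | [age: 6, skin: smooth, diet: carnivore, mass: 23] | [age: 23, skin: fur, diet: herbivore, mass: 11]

Group A, Group B, Group A

All 'Group A' examples share one property — age ≥ 17 — and every 'Group B' example lacks it.
[age: 28, skin: scales, diet: herbivore, mass: 30]: Group A (age = 28). [age: 6, skin: smooth, diet: carnivore, mass: 23]: Group B (age = 6). [age: 23, skin: fur, diet: herbivore, mass: 11]: Group A (age = 23).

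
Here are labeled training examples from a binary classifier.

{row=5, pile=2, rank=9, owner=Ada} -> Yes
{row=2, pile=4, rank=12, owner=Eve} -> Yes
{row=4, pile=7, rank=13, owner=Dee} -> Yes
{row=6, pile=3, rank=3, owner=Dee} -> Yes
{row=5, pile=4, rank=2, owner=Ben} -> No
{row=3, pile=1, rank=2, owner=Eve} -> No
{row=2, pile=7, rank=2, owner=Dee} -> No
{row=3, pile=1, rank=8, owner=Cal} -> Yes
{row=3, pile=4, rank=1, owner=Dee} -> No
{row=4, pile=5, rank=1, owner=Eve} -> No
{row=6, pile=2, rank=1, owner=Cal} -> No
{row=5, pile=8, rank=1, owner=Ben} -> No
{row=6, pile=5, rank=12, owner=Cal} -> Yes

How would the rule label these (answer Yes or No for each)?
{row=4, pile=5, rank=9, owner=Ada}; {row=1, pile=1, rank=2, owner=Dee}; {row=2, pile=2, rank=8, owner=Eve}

Yes, No, Yes

All 'Yes' examples share one property — rank ≥ 3 — and every 'No' example lacks it.
Yes: {row=4, pile=5, rank=9, owner=Ada}, since rank = 9.
No: {row=1, pile=1, rank=2, owner=Dee}, since rank = 2.
Yes: {row=2, pile=2, rank=8, owner=Eve}, since rank = 8.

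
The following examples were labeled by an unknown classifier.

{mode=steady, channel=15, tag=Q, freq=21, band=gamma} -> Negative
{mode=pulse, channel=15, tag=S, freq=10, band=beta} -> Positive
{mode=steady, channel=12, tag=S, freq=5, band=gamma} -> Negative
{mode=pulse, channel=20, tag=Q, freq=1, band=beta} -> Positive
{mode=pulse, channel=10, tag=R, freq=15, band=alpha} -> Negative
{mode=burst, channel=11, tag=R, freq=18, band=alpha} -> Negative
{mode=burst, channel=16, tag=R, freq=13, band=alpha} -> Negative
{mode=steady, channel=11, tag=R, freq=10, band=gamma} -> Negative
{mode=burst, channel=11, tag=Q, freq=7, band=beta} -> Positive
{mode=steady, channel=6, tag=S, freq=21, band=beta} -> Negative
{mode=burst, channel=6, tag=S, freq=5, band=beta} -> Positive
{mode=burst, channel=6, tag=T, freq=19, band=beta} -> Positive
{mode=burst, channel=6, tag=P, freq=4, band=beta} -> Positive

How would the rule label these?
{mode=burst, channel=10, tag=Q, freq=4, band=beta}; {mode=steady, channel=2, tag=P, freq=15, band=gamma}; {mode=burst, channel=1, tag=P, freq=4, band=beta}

A rule that fits every label: band is beta AND freq ≤ 19 — true of each 'Positive' example, false of each 'Negative' one.
{mode=burst, channel=10, tag=Q, freq=4, band=beta}: band is beta, freq = 4 — meets the rule, so Positive. {mode=steady, channel=2, tag=P, freq=15, band=gamma}: band is gamma, freq = 15 — doesn't match, so Negative. {mode=burst, channel=1, tag=P, freq=4, band=beta}: band is beta, freq = 4 — meets the rule, so Positive.

Positive, Negative, Positive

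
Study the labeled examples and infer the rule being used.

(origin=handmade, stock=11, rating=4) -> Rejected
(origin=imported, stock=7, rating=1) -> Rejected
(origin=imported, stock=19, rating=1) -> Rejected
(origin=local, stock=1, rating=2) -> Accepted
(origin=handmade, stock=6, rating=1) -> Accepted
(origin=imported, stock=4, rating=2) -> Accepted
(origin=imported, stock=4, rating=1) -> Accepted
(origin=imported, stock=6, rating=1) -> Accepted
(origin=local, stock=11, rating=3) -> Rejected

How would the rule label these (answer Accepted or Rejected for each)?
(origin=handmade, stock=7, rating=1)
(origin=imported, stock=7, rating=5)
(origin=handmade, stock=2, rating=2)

The classifier is using: stock ≤ 6.
Rejected: (origin=handmade, stock=7, rating=1), since stock = 7.
Rejected: (origin=imported, stock=7, rating=5), since stock = 7.
Accepted: (origin=handmade, stock=2, rating=2), since stock = 2.

Rejected, Rejected, Accepted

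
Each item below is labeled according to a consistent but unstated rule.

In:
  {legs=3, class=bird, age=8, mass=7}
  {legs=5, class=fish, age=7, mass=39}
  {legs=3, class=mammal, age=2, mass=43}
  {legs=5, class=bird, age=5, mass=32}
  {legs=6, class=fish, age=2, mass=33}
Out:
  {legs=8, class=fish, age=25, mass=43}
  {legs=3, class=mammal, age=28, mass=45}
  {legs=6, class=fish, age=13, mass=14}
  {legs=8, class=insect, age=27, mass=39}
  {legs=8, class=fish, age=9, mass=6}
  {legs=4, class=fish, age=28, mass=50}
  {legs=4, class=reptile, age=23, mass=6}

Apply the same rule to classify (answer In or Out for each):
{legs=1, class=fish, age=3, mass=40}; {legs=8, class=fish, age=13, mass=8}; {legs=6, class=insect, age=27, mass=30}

In, Out, Out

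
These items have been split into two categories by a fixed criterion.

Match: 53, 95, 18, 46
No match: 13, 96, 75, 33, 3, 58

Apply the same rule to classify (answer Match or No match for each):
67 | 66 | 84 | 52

Match, No match, No match, No match

A rule that fits every label: ≡ 4 (mod 7) — true of each 'Match' example, false of each 'No match' one.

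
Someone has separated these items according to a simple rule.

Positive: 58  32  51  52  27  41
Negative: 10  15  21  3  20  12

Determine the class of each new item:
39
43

The distinguishing property — at least 27 — holds for all the 'Positive' cases and none of the 'Negative' cases.

Positive, Positive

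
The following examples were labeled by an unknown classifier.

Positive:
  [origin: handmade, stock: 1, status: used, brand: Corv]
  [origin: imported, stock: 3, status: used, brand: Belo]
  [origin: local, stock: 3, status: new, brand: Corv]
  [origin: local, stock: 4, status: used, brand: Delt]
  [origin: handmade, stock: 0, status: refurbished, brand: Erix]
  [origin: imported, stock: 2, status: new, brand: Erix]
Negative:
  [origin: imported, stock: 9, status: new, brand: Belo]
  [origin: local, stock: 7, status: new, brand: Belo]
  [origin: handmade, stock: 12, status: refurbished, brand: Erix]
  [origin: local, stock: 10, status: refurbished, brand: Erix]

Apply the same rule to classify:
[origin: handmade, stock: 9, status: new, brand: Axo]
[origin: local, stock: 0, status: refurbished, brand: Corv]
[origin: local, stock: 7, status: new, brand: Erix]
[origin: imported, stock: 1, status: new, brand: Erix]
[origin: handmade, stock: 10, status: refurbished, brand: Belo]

All 'Positive' examples share one property — stock ≤ 4 — and every 'Negative' example lacks it.
[origin: handmade, stock: 9, status: new, brand: Axo] → stock = 9 → Negative.
[origin: local, stock: 0, status: refurbished, brand: Corv] → stock = 0 → Positive.
[origin: local, stock: 7, status: new, brand: Erix] → stock = 7 → Negative.
[origin: imported, stock: 1, status: new, brand: Erix] → stock = 1 → Positive.
[origin: handmade, stock: 10, status: refurbished, brand: Belo] → stock = 10 → Negative.

Negative, Positive, Negative, Positive, Negative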